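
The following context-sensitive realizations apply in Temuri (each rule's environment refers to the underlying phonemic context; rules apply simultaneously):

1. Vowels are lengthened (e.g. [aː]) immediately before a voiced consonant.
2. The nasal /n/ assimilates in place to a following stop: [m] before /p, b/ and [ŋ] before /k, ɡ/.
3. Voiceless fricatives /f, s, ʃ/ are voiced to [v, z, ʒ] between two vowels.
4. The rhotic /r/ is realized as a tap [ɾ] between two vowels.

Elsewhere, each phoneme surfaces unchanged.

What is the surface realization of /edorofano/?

[eːdoːɾovaːno]

/e/ (word-initial): before a voiced consonant, so rule 1 applies → [eː].
/d/ (between /e/ and /o/): no rule targets it → [d].
/o/ — between /d/ and /r/, before a voiced consonant — surfaces as [oː] (rule 1).
/r/ meets the environment for rule 4 (between two vowels) → [ɾ].
/o/ (between /r/ and /f/) fails the environment for rule 1, so it stays [o].
/f/ (between /o/ and /a/) occurs between two vowels → [v] by rule 3.
/a/ — between /f/ and /n/, before a voiced consonant — surfaces as [aː] (rule 1).
/n/ (between /a/ and /o/) is in the target of rule 2 but the environment (before a labial or velar stop) is not met → [n].
/o/ — word-final; rule 1 does not apply here → [o].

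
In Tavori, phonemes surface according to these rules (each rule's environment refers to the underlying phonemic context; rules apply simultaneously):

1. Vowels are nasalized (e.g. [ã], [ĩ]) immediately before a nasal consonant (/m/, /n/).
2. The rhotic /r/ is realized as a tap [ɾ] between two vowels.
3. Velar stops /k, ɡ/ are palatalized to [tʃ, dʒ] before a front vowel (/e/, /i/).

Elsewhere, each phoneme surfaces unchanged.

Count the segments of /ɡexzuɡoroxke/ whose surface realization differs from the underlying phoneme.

Segments that undergo a rule: /ɡ/ → [dʒ] (rule 3); /r/ → [ɾ] (rule 2); /k/ → [tʃ] (rule 3).
All other segments surface unchanged.

3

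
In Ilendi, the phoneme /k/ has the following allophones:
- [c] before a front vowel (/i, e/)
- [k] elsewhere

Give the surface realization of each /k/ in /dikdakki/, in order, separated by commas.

[k], [k], [c]

Occurrence 1 (position 3): no conditioning environment matches → elsewhere allophone [k].
Occurrence 2 (position 6): no conditioning environment matches → elsewhere allophone [k].
Occurrence 3 (position 7): before a front vowel (/i, e/) → [c].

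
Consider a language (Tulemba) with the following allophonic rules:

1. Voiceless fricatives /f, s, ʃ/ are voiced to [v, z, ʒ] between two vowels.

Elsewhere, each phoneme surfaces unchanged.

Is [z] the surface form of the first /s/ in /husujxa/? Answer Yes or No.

/s/ — between /u/ and /u/, between two vowels — surfaces as [z] (rule 1).
The actual realization is [z], which matches [z].

Yes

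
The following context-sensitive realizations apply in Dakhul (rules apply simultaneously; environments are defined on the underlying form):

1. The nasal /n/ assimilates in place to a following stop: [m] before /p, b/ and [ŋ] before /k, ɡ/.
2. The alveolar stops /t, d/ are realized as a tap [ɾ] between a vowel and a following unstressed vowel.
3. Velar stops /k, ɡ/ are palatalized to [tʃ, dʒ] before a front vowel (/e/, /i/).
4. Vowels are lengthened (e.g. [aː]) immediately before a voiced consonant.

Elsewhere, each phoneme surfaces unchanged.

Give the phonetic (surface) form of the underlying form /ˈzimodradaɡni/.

Rule 4 applies to /i/ (between /z/ and /m/: before a voiced consonant) → [iː].
/o/ (between /m/ and /d/): before a voiced consonant, so rule 4 applies → [oː].
/d/ (between /o/ and /r/): rule 2 targets it, but not between a vowel and a following unstressed vowel → unchanged [d].
/a/ (between /r/ and /d/): before a voiced consonant, so rule 4 applies → [aː].
/d/ (between /a/ and /a/): between a vowel and a following unstressed vowel, so rule 2 applies → [ɾ].
/a/ meets the environment for rule 4 (before a voiced consonant) → [aː].
/ɡ/ — between /a/ and /n/; rule 3 does not apply here → [ɡ].
/n/ (between /ɡ/ and /i/) fails the environment for rule 1, so it stays [n].
/i/ — word-final; rule 4 does not apply here → [i].

[ˈziːmoːdraːɾaːɡni]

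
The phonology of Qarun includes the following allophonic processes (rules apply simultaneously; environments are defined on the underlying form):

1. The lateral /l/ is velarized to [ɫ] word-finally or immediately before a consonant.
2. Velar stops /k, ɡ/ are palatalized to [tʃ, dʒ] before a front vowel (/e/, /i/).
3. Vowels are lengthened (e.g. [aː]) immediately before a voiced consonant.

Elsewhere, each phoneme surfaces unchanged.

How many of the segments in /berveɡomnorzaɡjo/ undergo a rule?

5

Segments that undergo a rule: /e/ → [eː] (rule 3); /e/ → [eː] (rule 3); /o/ → [oː] (rule 3); /o/ → [oː] (rule 3); /a/ → [aː] (rule 3).
All other segments surface unchanged.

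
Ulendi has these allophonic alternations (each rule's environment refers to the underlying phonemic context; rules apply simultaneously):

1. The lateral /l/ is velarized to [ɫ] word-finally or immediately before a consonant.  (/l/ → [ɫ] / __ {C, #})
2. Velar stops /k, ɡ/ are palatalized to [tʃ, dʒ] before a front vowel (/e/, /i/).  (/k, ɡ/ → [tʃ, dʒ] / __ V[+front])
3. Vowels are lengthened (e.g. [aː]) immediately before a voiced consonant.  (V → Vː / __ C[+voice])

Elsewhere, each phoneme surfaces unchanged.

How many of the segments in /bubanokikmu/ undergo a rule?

3

Segments that undergo a rule: /u/ → [uː] (rule 3); /a/ → [aː] (rule 3); /k/ → [tʃ] (rule 2).
All other segments surface unchanged.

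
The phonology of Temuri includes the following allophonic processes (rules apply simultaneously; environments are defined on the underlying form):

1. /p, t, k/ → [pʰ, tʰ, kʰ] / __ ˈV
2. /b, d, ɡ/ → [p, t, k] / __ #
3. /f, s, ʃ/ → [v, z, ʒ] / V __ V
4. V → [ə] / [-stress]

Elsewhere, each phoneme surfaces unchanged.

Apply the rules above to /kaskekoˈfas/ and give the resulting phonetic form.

/k/ (word-initial): rule 1 targets it, but not immediately before a stressed vowel → unchanged [k].
/a/ (between /k/ and /s/): in an unstressed syllable, so rule 4 applies → [ə].
/s/ (between /a/ and /k/) fails the environment for rule 3, so it stays [s].
/k/ (between /s/ and /e/) fails the environment for rule 1, so it stays [k].
/e/ (between /k/ and /k/): in an unstressed syllable, so rule 4 applies → [ə].
/k/ (between /e/ and /o/) fails the environment for rule 1, so it stays [k].
/o/ meets the environment for rule 4 (in an unstressed syllable) → [ə].
/f/ — between /o/ and /a/, between two vowels — surfaces as [v] (rule 3).
/a/ (between /f/ and /s/) fails the environment for rule 4, so it stays [a].
/s/ (word-final): rule 3 targets it, but not between two vowels → unchanged [s].

[kəskəkəˈvas]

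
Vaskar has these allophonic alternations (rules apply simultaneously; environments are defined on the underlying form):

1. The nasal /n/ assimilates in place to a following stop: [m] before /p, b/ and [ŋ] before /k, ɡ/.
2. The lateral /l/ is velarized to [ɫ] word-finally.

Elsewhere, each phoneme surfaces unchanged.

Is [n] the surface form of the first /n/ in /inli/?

Yes

/n/ — between /i/ and /l/; rule 1 does not apply here → [n].
The actual realization is [n], which matches [n].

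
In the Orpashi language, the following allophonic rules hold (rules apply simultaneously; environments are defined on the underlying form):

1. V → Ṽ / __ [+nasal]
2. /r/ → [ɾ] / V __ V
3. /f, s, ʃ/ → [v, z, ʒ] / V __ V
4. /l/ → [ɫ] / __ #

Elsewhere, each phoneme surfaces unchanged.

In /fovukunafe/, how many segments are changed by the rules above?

2

Segments that undergo a rule: /u/ → [ũ] (rule 1); /f/ → [v] (rule 3).
All other segments surface unchanged.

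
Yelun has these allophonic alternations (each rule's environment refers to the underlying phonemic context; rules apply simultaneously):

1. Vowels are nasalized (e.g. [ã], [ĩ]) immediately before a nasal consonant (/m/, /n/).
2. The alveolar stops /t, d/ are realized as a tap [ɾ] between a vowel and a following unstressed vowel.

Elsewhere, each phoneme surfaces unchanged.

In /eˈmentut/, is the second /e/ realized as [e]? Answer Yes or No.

Rule 1 applies to /e/ (between /m/ and /n/: before a nasal consonant) → [ẽ].
The actual realization is [ẽ], not [e].

No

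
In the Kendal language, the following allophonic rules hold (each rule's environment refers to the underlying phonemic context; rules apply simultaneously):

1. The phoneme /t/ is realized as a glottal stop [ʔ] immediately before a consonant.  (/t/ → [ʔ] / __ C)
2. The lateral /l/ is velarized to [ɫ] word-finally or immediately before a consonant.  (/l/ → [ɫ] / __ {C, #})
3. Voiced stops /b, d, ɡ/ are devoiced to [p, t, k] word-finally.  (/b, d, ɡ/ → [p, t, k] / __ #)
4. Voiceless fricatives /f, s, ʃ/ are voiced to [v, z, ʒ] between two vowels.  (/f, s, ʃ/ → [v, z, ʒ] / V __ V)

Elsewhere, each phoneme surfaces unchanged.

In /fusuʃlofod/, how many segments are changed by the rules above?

3

Segments that undergo a rule: /s/ → [z] (rule 4); /f/ → [v] (rule 4); /d/ → [t] (rule 3).
All other segments surface unchanged.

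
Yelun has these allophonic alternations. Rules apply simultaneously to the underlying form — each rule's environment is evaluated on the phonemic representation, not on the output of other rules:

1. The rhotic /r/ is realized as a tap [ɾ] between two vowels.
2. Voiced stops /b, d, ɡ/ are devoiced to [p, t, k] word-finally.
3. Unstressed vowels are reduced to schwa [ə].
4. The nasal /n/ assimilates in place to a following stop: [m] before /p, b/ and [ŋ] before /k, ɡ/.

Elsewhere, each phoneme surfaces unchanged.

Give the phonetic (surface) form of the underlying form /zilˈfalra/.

[zəlˈfalrə]

/z/ — not in any rule's target class → [z].
/i/ meets the environment for rule 3 (in an unstressed syllable) → [ə].
/l/ stays [l].
/f/ (between /l/ and /a/) is unaffected → [f].
/a/ (between /f/ and /l/) is in the target of rule 3 but the environment (in an unstressed syllable) is not met → [a].
/l/ (between /a/ and /r/) is unaffected → [l].
/r/ (between /l/ and /a/): rule 1 targets it, but not between two vowels → unchanged [r].
Rule 3 applies to /a/ (word-final: in an unstressed syllable) → [ə].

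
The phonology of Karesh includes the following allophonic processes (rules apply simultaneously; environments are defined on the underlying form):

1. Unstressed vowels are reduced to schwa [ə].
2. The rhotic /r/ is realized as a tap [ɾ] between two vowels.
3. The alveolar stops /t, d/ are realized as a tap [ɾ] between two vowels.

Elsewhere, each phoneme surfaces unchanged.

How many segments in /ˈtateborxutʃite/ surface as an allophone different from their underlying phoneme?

7

Segments that undergo a rule: /t/ → [ɾ] (rule 3); /e/ → [ə] (rule 1); /o/ → [ə] (rule 1); /u/ → [ə] (rule 1); /i/ → [ə] (rule 1); /t/ → [ɾ] (rule 3); /e/ → [ə] (rule 1).
All other segments surface unchanged.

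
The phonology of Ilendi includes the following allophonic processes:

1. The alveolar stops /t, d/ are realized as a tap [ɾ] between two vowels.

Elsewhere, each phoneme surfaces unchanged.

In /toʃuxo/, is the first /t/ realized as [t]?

Yes

/t/ (word-initial) is in the target of rule 1 but the environment (between two vowels) is not met → [t].
The actual realization is [t], which matches [t].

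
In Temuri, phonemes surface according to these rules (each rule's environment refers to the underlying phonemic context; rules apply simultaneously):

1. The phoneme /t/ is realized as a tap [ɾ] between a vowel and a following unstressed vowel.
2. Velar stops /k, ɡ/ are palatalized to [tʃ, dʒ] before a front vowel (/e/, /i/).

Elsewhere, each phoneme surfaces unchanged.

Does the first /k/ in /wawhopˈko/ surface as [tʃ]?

/k/ — between /p/ and /o/; rule 2 does not apply here → [k].
The actual realization is [k], not [tʃ].

No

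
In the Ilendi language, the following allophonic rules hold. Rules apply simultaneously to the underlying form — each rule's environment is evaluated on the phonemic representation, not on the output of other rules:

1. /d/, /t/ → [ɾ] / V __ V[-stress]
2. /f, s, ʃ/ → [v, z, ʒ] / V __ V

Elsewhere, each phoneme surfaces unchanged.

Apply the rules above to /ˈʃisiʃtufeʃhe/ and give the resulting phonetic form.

[ˈʃiziʃtuveʃhe]

/ʃ/ — word-initial; rule 2 does not apply here → [ʃ].
/i/ (between /ʃ/ and /s/): no rule targets it → [i].
/s/ (between /i/ and /i/): between two vowels, so rule 2 applies → [z].
/i/ stays [i].
/ʃ/ (between /i/ and /t/) is in the target of rule 2 but the environment (between two vowels) is not met → [ʃ].
/t/ (between /ʃ/ and /u/) is in the target of rule 1 but the environment (between a vowel and a following unstressed vowel) is not met → [t].
/u/ stays [u].
/f/ — between /u/ and /e/, between two vowels — surfaces as [v] (rule 2).
/e/ (between /f/ and /ʃ/): no rule targets it → [e].
/ʃ/ — between /e/ and /h/; rule 2 does not apply here → [ʃ].
/h/ (between /ʃ/ and /e/): no rule targets it → [h].
/e/ stays [e].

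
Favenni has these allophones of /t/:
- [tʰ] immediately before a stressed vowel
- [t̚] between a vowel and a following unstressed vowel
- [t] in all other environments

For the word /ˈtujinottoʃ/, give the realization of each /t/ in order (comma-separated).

Occurrence 1 (position 1): immediately before a stressed vowel → [tʰ].
Occurrence 2 (position 7): no conditioning environment matches → elsewhere allophone [t].
Occurrence 3 (position 8): no conditioning environment matches → elsewhere allophone [t].

[tʰ], [t], [t]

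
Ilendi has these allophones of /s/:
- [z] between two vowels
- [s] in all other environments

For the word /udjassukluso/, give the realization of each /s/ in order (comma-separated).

Occurrence 1 (position 5): no conditioning environment matches → elsewhere allophone [s].
Occurrence 2 (position 6): no conditioning environment matches → elsewhere allophone [s].
Occurrence 3 (position 11): between two vowels → [z].

[s], [s], [z]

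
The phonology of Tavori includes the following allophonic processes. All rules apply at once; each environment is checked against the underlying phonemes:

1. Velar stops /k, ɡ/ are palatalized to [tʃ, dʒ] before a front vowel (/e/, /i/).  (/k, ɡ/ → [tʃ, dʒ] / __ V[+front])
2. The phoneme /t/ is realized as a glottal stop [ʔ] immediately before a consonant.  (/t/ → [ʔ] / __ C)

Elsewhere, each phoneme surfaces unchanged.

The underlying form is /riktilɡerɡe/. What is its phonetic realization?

[riktildʒerdʒe]

/k/ — between /i/ and /t/; rule 1 does not apply here → [k].
/t/ (between /k/ and /i/) is in the target of rule 2 but the environment (immediately before a consonant) is not met → [t].
/ɡ/ meets the environment for rule 1 (before a front vowel) → [dʒ].
Rule 1 applies to /ɡ/ (between /r/ and /e/: before a front vowel) → [dʒ].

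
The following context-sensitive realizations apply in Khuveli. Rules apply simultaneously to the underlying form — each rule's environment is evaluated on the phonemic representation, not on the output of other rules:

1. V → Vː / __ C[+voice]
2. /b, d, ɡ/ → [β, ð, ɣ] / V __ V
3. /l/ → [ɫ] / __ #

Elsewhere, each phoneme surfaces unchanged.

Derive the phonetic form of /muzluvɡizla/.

[muːzluːvɡiːzla]

/m/ — not in any rule's target class → [m].
/u/ (between /m/ and /z/) occurs before a voiced consonant → [uː] by rule 1.
/z/ stays [z].
/l/ (between /z/ and /u/) is in the target of rule 3 but the environment (word-finally) is not met → [l].
/u/ (between /l/ and /v/) occurs before a voiced consonant → [uː] by rule 1.
/v/ — not in any rule's target class → [v].
/ɡ/ (between /v/ and /i/): rule 2 targets it, but not between two vowels → unchanged [ɡ].
/i/ (between /ɡ/ and /z/): before a voiced consonant, so rule 1 applies → [iː].
/z/ — not in any rule's target class → [z].
/l/ (between /z/ and /a/) is in the target of rule 3 but the environment (word-finally) is not met → [l].
/a/ — word-final; rule 1 does not apply here → [a].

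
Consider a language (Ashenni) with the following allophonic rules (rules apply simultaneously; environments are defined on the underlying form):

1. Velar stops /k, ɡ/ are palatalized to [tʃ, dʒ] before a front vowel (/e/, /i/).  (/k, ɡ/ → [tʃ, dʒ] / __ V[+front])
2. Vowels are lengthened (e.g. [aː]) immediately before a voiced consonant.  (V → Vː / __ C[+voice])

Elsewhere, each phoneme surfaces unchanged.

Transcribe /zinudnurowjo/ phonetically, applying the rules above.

/i/ (between /z/ and /n/): before a voiced consonant, so rule 2 applies → [iː].
Rule 2 applies to /u/ (between /n/ and /d/: before a voiced consonant) → [uː].
/u/ (between /n/ and /r/) occurs before a voiced consonant → [uː] by rule 2.
/o/ meets the environment for rule 2 (before a voiced consonant) → [oː].
/o/ (word-final) fails the environment for rule 2, so it stays [o].

[ziːnuːdnuːroːwjo]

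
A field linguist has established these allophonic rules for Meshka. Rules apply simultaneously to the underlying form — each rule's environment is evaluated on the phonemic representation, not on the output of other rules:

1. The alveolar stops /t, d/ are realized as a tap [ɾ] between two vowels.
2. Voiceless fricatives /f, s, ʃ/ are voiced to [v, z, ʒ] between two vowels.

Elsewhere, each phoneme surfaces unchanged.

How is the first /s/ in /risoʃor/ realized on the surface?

[z]

/s/ — between /i/ and /o/, between two vowels — surfaces as [z] (rule 2).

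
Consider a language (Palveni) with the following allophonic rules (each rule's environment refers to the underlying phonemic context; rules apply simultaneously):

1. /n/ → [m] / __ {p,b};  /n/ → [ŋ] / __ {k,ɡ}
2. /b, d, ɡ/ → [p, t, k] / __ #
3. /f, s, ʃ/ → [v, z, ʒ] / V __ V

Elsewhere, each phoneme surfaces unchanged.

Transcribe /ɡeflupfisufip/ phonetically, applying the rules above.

[ɡeflupfizuvip]

/ɡ/ (word-initial) fails the environment for rule 2, so it stays [ɡ].
/e/ (between /ɡ/ and /f/): no rule targets it → [e].
/f/ (between /e/ and /l/) is in the target of rule 3 but the environment (between two vowels) is not met → [f].
/l/ (between /f/ and /u/) is unaffected → [l].
/u/ (between /l/ and /p/): no rule targets it → [u].
/p/ (between /u/ and /f/): no rule targets it → [p].
/f/ — between /p/ and /i/; rule 3 does not apply here → [f].
/i/ stays [i].
/s/ (between /i/ and /u/): between two vowels, so rule 3 applies → [z].
/u/ (between /s/ and /f/) is unaffected → [u].
/f/ (between /u/ and /i/) occurs between two vowels → [v] by rule 3.
/i/ — not in any rule's target class → [i].
/p/ (word-final): no rule targets it → [p].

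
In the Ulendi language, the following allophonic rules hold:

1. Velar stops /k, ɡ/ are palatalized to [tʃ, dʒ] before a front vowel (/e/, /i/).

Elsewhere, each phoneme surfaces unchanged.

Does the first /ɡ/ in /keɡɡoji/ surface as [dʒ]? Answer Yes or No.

/ɡ/ — between /e/ and /ɡ/; rule 1 does not apply here → [ɡ].
The actual realization is [ɡ], not [dʒ].

No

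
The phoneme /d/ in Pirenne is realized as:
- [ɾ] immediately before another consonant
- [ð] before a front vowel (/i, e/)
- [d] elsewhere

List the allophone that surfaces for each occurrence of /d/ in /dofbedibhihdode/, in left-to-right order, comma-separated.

[d], [ð], [d], [ð]

Occurrence 1 (position 1): no conditioning environment matches → elsewhere allophone [d].
Occurrence 2 (position 6): before a front vowel (/i, e/) → [ð].
Occurrence 3 (position 12): no conditioning environment matches → elsewhere allophone [d].
Occurrence 4 (position 14): before a front vowel (/i, e/) → [ð].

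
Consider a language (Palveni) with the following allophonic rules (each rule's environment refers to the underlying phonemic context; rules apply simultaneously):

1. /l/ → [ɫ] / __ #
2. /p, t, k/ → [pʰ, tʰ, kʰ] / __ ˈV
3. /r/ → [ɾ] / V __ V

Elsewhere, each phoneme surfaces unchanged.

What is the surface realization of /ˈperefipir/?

/p/ — word-initial, immediately before a stressed vowel — surfaces as [pʰ] (rule 2).
/e/ (between /p/ and /r/) is unaffected → [e].
/r/ (between /e/ and /e/) occurs between two vowels → [ɾ] by rule 3.
/e/ — not in any rule's target class → [e].
/f/ stays [f].
/i/ stays [i].
/p/ — between /i/ and /i/; rule 2 does not apply here → [p].
/i/ stays [i].
/r/ (word-final) is in the target of rule 3 but the environment (between two vowels) is not met → [r].

[ˈpʰeɾefipir]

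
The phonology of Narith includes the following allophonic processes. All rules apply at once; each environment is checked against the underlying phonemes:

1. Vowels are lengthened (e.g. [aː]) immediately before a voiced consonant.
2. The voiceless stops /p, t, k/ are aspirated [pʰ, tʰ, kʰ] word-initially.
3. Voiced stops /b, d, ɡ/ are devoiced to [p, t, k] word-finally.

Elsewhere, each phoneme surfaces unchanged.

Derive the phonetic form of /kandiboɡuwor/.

[kʰaːndiːboːɡuːwoːr]

/k/ meets the environment for rule 2 (word-initially) → [kʰ].
/a/ meets the environment for rule 1 (before a voiced consonant) → [aː].
/n/ (between /a/ and /d/): no rule targets it → [n].
/d/ (between /n/ and /i/): rule 3 targets it, but not word-finally → unchanged [d].
/i/ — between /d/ and /b/, before a voiced consonant — surfaces as [iː] (rule 1).
/b/ — between /i/ and /o/; rule 3 does not apply here → [b].
/o/ meets the environment for rule 1 (before a voiced consonant) → [oː].
/ɡ/ (between /o/ and /u/) is in the target of rule 3 but the environment (word-finally) is not met → [ɡ].
/u/ — between /ɡ/ and /w/, before a voiced consonant — surfaces as [uː] (rule 1).
/w/ (between /u/ and /o/) is unaffected → [w].
/o/ — between /w/ and /r/, before a voiced consonant — surfaces as [oː] (rule 1).
/r/ (word-final) is unaffected → [r].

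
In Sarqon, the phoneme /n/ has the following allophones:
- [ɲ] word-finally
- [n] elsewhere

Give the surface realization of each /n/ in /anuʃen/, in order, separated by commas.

Occurrence 1 (position 2): no conditioning environment matches → elsewhere allophone [n].
Occurrence 2 (position 6): word-finally → [ɲ].

[n], [ɲ]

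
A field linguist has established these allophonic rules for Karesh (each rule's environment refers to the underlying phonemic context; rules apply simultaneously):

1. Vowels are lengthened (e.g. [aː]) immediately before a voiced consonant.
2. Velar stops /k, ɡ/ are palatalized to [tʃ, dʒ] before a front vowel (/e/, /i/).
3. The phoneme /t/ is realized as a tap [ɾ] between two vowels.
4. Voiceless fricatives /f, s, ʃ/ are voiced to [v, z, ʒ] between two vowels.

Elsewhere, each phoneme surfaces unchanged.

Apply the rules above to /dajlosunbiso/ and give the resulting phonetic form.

[daːjlozuːnbizo]

/d/ (word-initial): no rule targets it → [d].
Rule 1 applies to /a/ (between /d/ and /j/: before a voiced consonant) → [aː].
/j/ (between /a/ and /l/): no rule targets it → [j].
/l/ stays [l].
/o/ (between /l/ and /s/) is in the target of rule 1 but the environment (before a voiced consonant) is not met → [o].
Rule 4 applies to /s/ (between /o/ and /u/: between two vowels) → [z].
/u/ meets the environment for rule 1 (before a voiced consonant) → [uː].
/n/ — not in any rule's target class → [n].
/b/ stays [b].
/i/ (between /b/ and /s/): rule 1 targets it, but not before a voiced consonant → unchanged [i].
/s/ — between /i/ and /o/, between two vowels — surfaces as [z] (rule 4).
/o/ (word-final) fails the environment for rule 1, so it stays [o].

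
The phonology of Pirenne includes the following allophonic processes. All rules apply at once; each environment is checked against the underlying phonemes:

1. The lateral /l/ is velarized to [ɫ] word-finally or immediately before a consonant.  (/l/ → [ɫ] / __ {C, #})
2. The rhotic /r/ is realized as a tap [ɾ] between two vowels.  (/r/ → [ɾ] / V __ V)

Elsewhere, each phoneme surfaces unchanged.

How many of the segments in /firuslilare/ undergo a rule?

Segments that undergo a rule: /r/ → [ɾ] (rule 2); /r/ → [ɾ] (rule 2).
All other segments surface unchanged.

2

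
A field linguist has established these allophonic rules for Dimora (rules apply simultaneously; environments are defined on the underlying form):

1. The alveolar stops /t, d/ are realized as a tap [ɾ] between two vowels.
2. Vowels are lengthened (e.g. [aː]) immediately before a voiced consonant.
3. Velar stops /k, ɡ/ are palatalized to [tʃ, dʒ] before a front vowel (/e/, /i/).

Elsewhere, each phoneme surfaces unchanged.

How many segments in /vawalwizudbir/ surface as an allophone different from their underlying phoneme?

Segments that undergo a rule: /a/ → [aː] (rule 2); /a/ → [aː] (rule 2); /i/ → [iː] (rule 2); /u/ → [uː] (rule 2); /i/ → [iː] (rule 2).
All other segments surface unchanged.

5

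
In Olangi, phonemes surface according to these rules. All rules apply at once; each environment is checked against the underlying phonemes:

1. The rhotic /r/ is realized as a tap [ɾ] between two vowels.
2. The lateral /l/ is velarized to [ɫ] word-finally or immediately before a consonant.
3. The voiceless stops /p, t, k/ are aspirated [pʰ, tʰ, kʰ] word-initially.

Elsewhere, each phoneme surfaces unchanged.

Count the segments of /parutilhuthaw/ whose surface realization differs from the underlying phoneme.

3

Segments that undergo a rule: /p/ → [pʰ] (rule 3); /r/ → [ɾ] (rule 1); /l/ → [ɫ] (rule 2).
All other segments surface unchanged.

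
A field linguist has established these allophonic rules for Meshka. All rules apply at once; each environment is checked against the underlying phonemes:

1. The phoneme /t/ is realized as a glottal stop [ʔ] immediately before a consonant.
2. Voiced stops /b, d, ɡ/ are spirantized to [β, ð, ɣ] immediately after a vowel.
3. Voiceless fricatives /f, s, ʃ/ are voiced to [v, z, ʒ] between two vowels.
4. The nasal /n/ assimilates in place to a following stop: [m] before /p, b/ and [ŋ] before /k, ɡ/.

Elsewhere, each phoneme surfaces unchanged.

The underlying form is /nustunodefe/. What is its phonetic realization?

[nustunoðeve]

/n/ (word-initial) is in the target of rule 4 but the environment (before a labial or velar stop) is not met → [n].
/s/ (between /u/ and /t/): rule 3 targets it, but not between two vowels → unchanged [s].
/t/ (between /s/ and /u/) is in the target of rule 1 but the environment (immediately before a consonant) is not met → [t].
/n/ — between /u/ and /o/; rule 4 does not apply here → [n].
/d/ — between /o/ and /e/, immediately after a vowel — surfaces as [ð] (rule 2).
/f/ — between /e/ and /e/, between two vowels — surfaces as [v] (rule 3).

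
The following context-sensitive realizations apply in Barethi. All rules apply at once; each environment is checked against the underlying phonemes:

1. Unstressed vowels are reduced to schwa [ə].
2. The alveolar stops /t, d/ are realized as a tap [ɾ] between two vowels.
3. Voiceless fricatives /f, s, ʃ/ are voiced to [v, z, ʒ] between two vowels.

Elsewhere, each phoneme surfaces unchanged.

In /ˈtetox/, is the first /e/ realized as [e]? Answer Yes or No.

/e/ — between /t/ and /t/; rule 1 does not apply here → [e].
The actual realization is [e], which matches [e].

Yes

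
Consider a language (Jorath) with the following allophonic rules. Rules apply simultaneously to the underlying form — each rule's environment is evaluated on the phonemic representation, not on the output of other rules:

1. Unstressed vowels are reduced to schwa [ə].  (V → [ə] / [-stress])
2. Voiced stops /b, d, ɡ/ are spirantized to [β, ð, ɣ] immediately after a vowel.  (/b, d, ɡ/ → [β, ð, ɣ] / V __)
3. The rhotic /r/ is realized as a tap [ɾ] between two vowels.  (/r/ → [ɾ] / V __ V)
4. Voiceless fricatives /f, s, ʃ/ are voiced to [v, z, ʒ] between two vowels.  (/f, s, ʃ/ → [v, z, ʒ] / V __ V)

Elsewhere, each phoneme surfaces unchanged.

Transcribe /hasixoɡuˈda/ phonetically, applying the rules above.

/h/ (word-initial): no rule targets it → [h].
Rule 1 applies to /a/ (between /h/ and /s/: in an unstressed syllable) → [ə].
/s/ meets the environment for rule 4 (between two vowels) → [z].
/i/ meets the environment for rule 1 (in an unstressed syllable) → [ə].
/x/ (between /i/ and /o/) is unaffected → [x].
/o/ meets the environment for rule 1 (in an unstressed syllable) → [ə].
/ɡ/ (between /o/ and /u/): immediately after a vowel, so rule 2 applies → [ɣ].
/u/ (between /ɡ/ and /d/): in an unstressed syllable, so rule 1 applies → [ə].
/d/ — between /u/ and /a/, immediately after a vowel — surfaces as [ð] (rule 2).
/a/ (word-final): rule 1 targets it, but not in an unstressed syllable → unchanged [a].

[həzəxəɣəˈða]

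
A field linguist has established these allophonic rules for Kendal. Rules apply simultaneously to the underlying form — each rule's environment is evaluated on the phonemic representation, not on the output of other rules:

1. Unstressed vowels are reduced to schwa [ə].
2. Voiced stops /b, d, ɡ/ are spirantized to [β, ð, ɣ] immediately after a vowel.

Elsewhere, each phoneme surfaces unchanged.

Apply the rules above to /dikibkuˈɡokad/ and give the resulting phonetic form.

[dəkəβkəˈɣokəð]

/d/ (word-initial): rule 2 targets it, but not immediately after a vowel → unchanged [d].
/i/ — between /d/ and /k/, in an unstressed syllable — surfaces as [ə] (rule 1).
/i/ (between /k/ and /b/): in an unstressed syllable, so rule 1 applies → [ə].
Rule 2 applies to /b/ (between /i/ and /k/: immediately after a vowel) → [β].
/u/ — between /k/ and /ɡ/, in an unstressed syllable — surfaces as [ə] (rule 1).
/ɡ/ — between /u/ and /o/, immediately after a vowel — surfaces as [ɣ] (rule 2).
/o/ (between /ɡ/ and /k/): rule 1 targets it, but not in an unstressed syllable → unchanged [o].
/a/ meets the environment for rule 1 (in an unstressed syllable) → [ə].
Rule 2 applies to /d/ (word-final: immediately after a vowel) → [ð].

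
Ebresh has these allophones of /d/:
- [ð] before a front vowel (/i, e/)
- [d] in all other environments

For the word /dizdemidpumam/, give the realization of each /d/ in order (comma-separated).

Occurrence 1 (position 1): before a front vowel (/i, e/) → [ð].
Occurrence 2 (position 4): before a front vowel (/i, e/) → [ð].
Occurrence 3 (position 8): no conditioning environment matches → elsewhere allophone [d].

[ð], [ð], [d]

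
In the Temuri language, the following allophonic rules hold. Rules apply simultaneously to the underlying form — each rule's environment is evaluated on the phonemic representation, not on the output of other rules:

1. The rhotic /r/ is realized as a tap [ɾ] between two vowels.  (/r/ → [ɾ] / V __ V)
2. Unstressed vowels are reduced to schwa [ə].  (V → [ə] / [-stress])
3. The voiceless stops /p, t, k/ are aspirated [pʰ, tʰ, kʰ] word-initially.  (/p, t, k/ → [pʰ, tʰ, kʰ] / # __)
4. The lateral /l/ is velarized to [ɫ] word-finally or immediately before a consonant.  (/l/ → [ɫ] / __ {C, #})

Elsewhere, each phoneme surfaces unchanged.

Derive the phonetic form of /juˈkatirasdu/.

/u/ — between /j/ and /k/, in an unstressed syllable — surfaces as [ə] (rule 2).
/k/ (between /u/ and /a/) fails the environment for rule 3, so it stays [k].
/a/ (between /k/ and /t/) fails the environment for rule 2, so it stays [a].
/t/ (between /a/ and /i/): rule 3 targets it, but not word-initially → unchanged [t].
/i/ meets the environment for rule 2 (in an unstressed syllable) → [ə].
/r/ — between /i/ and /a/, between two vowels — surfaces as [ɾ] (rule 1).
Rule 2 applies to /a/ (between /r/ and /s/: in an unstressed syllable) → [ə].
/u/ (word-final): in an unstressed syllable, so rule 2 applies → [ə].

[jəˈkatəɾəsdə]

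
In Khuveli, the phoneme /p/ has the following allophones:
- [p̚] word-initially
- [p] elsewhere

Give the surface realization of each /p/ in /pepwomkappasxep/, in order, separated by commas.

[p̚], [p], [p], [p], [p]

Occurrence 1 (position 1): word-initially → [p̚].
Occurrence 2 (position 3): no conditioning environment matches → elsewhere allophone [p].
Occurrence 3 (position 9): no conditioning environment matches → elsewhere allophone [p].
Occurrence 4 (position 10): no conditioning environment matches → elsewhere allophone [p].
Occurrence 5 (position 15): no conditioning environment matches → elsewhere allophone [p].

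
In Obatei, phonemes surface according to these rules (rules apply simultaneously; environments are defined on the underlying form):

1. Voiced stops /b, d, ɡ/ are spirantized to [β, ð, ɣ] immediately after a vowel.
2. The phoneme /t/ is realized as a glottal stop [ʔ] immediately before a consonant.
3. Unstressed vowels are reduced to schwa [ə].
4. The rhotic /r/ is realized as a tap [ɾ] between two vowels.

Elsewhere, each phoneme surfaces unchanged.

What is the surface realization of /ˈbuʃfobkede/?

/b/ (word-initial) fails the environment for rule 1, so it stays [b].
/u/ — between /b/ and /ʃ/; rule 3 does not apply here → [u].
/ʃ/ stays [ʃ].
/f/ stays [f].
Rule 3 applies to /o/ (between /f/ and /b/: in an unstressed syllable) → [ə].
/b/ meets the environment for rule 1 (immediately after a vowel) → [β].
/k/ — not in any rule's target class → [k].
/e/ — between /k/ and /d/, in an unstressed syllable — surfaces as [ə] (rule 3).
/d/ (between /e/ and /e/): immediately after a vowel, so rule 1 applies → [ð].
/e/ meets the environment for rule 3 (in an unstressed syllable) → [ə].

[ˈbuʃfəβkəðə]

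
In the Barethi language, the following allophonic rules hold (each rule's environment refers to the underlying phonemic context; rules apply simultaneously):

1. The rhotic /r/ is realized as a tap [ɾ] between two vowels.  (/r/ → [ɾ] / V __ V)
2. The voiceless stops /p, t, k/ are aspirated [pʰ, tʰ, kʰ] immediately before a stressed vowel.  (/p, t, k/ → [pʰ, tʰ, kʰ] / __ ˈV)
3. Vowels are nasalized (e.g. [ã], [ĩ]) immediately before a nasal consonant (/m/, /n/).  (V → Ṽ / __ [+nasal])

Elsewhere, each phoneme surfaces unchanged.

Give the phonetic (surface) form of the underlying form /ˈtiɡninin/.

/t/ (word-initial): immediately before a stressed vowel, so rule 2 applies → [tʰ].
/i/ (between /t/ and /ɡ/) is in the target of rule 3 but the environment (before a nasal consonant) is not met → [i].
/i/ (between /n/ and /n/): before a nasal consonant, so rule 3 applies → [ĩ].
/i/ — between /n/ and /n/, before a nasal consonant — surfaces as [ĩ] (rule 3).

[ˈtʰiɡnĩnĩn]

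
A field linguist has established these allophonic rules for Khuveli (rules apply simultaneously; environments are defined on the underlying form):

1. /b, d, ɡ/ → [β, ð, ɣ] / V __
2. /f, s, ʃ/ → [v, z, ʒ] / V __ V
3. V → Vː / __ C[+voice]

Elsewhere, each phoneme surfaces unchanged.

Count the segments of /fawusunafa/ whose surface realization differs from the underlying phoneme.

Segments that undergo a rule: /a/ → [aː] (rule 3); /s/ → [z] (rule 2); /u/ → [uː] (rule 3); /f/ → [v] (rule 2).
All other segments surface unchanged.

4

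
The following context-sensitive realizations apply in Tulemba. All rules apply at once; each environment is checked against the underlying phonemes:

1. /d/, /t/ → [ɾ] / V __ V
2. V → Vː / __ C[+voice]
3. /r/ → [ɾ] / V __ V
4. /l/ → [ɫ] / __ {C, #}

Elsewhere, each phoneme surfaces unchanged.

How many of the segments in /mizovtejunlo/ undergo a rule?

4

Segments that undergo a rule: /i/ → [iː] (rule 2); /o/ → [oː] (rule 2); /e/ → [eː] (rule 2); /u/ → [uː] (rule 2).
All other segments surface unchanged.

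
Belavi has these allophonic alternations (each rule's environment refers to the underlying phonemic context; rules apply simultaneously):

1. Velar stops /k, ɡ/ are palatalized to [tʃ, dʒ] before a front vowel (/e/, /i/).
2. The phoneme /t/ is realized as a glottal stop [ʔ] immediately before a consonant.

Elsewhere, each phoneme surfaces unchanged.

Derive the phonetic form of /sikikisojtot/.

[sitʃitʃisojtot]

/s/ — not in any rule's target class → [s].
/i/ stays [i].
/k/ (between /i/ and /i/): before a front vowel, so rule 1 applies → [tʃ].
/i/ — not in any rule's target class → [i].
Rule 1 applies to /k/ (between /i/ and /i/: before a front vowel) → [tʃ].
/i/ (between /k/ and /s/) is unaffected → [i].
/s/ stays [s].
/o/ — not in any rule's target class → [o].
/j/ (between /o/ and /t/) is unaffected → [j].
/t/ (between /j/ and /o/): rule 2 targets it, but not immediately before a consonant → unchanged [t].
/o/ stays [o].
/t/ — word-final; rule 2 does not apply here → [t].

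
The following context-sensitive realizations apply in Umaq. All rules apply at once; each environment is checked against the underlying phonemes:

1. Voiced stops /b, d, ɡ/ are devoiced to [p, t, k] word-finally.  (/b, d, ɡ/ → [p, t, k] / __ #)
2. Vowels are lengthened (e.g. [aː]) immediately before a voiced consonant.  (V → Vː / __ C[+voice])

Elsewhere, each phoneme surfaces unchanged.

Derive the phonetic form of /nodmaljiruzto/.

/n/ (word-initial) is unaffected → [n].
Rule 2 applies to /o/ (between /n/ and /d/: before a voiced consonant) → [oː].
/d/ (between /o/ and /m/): rule 1 targets it, but not word-finally → unchanged [d].
/m/ (between /d/ and /a/): no rule targets it → [m].
/a/ — between /m/ and /l/, before a voiced consonant — surfaces as [aː] (rule 2).
/l/ (between /a/ and /j/) is unaffected → [l].
/j/ — not in any rule's target class → [j].
/i/ — between /j/ and /r/, before a voiced consonant — surfaces as [iː] (rule 2).
/r/ — not in any rule's target class → [r].
Rule 2 applies to /u/ (between /r/ and /z/: before a voiced consonant) → [uː].
/z/ — not in any rule's target class → [z].
/t/ — not in any rule's target class → [t].
/o/ — word-final; rule 2 does not apply here → [o].

[noːdmaːljiːruːzto]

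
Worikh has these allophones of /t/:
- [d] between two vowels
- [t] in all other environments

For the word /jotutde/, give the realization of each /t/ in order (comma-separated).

Occurrence 1 (position 3): between two vowels → [d].
Occurrence 2 (position 5): no conditioning environment matches → elsewhere allophone [t].

[d], [t]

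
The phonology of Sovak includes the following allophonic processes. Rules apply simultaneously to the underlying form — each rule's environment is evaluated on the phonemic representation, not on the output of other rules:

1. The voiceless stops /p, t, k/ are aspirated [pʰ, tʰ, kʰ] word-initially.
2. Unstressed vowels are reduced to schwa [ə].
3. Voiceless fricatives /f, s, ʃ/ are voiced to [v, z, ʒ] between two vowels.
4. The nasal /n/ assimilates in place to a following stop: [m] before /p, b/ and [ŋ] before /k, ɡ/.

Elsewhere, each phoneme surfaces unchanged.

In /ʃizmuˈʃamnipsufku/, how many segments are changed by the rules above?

Segments that undergo a rule: /i/ → [ə] (rule 2); /u/ → [ə] (rule 2); /ʃ/ → [ʒ] (rule 3); /i/ → [ə] (rule 2); /u/ → [ə] (rule 2); /u/ → [ə] (rule 2).
All other segments surface unchanged.

6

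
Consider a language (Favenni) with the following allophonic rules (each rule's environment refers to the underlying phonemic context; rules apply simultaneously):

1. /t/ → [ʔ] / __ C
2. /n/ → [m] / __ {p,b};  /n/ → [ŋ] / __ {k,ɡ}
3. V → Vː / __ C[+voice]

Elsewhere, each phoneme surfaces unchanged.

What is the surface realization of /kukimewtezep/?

[kukiːmeːwteːzep]

/u/ (between /k/ and /k/) is in the target of rule 3 but the environment (before a voiced consonant) is not met → [u].
/i/ meets the environment for rule 3 (before a voiced consonant) → [iː].
/e/ (between /m/ and /w/) occurs before a voiced consonant → [eː] by rule 3.
/t/ (between /w/ and /e/): rule 1 targets it, but not immediately before a consonant → unchanged [t].
Rule 3 applies to /e/ (between /t/ and /z/: before a voiced consonant) → [eː].
/e/ (between /z/ and /p/) fails the environment for rule 3, so it stays [e].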